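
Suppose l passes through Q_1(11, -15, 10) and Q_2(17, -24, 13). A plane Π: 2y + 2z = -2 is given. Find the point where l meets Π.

(7, -9, 8)

A direction vector for l is Q_2 − Q_1 = (6, -9, 3).
Substitute r = (11, -15, 10) + t(6, -9, 3) into the plane: -10 + (-12)t = -2, so t = -2/3.
Intersection: (11, -15, 10) + (-2/3)·(6, -9, 3) = (7, -9, 8).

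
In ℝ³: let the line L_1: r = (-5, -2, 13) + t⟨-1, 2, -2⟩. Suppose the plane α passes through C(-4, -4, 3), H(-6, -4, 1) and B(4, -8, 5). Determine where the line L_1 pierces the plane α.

(-7, 2, 9)

CH = (-2, 0, -2), CB = (8, -4, 2); a normal to α is CH × CB = (-8, -12, 8).
Using C: α has equation -8x - 12y + 8z = 104.
Substitute r = (-5, -2, 13) + t(-1, 2, -2) into the plane: 168 + (-32)t = 104, so t = 2.
Intersection: (-5, -2, 13) + 2·(-1, 2, -2) = (-7, 2, 9).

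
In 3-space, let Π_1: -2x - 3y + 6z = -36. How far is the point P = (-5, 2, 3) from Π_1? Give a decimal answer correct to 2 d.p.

n·P − d = (-2)·(-5) + (-3)·(2) + (6)·(3) − (-36) = 58; |n| = √49.
Distance = |58| / √49 = 58/√49 ≈ 8.29.

8.29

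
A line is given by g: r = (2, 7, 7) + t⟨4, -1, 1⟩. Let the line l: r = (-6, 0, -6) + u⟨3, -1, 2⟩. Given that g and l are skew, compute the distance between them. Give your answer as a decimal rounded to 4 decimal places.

Common perpendicular direction n = (4, -1, 1) × (3, -1, 2) = (-1, -5, -1).
With w = (-6, 0, -6) − (2, 7, 7) = (-8, -7, -13), w · n = 56.
Distance = |w · n| / |n| = |56| / √27 ≈ 10.7772.

10.7772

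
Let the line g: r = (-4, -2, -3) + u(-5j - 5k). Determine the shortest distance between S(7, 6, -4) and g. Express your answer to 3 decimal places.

12.708

Taking (-4, -2, -3) on g with direction v = (0, -5, -5): w = S − (-4, -2, -3) = (11, 8, -1), and w × v = (-45, 55, -55).
Distance = |w × v| / |v| = √8075 / √50 ≈ 12.708.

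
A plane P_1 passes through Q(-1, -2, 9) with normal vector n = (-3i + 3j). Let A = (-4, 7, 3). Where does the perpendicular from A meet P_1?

P_1: n·r = n·Q gives -3x + 3y = -3.
Foot = A − λn with λ = (n·A − d)/|n|² = (33 − (-3))/18 = 2.
Foot = (-4, 7, 3) − 2·(-3, 3, 0) = (2, 1, 3).

(2, 1, 3)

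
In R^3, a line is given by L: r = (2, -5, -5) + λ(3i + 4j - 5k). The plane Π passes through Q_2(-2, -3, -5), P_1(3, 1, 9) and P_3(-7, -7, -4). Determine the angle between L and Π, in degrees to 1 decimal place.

Q_2P_1 = (5, 4, 14), Q_2P_3 = (-5, -4, 1); a normal to Π is Q_2P_1 × Q_2P_3 = (60, -75, 0).
Using Q_2: Π has equation 60x - 75y = 105.
sin θ = |n·v| / (|n||v|) = |-120| / (√9225 · √50) = 0.17669.
θ ≈ 10.2°.

10.2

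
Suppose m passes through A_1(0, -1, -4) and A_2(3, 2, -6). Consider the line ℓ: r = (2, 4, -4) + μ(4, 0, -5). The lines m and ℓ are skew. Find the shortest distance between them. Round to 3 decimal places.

A direction vector for m is A_2 − A_1 = (3, 3, -2).
Common perpendicular direction n = (3, 3, -2) × (4, 0, -5) = (-15, 7, -12).
With w = (2, 4, -4) − (0, -1, -4) = (2, 5, 0), w · n = 5.
Distance = |w · n| / |n| = |5| / √418 ≈ 0.245.

0.245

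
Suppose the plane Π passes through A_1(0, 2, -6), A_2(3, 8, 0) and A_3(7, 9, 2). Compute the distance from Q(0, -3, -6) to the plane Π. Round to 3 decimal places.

A_1A_2 = (3, 6, 6), A_1A_3 = (7, 7, 8); a normal to Π is A_1A_2 × A_1A_3 = (6, 18, -21).
Using A_1: Π has equation 6x + 18y - 21z = 162.
n·Q − d = (6)·(0) + (18)·(-3) + (-21)·(-6) − 162 = -90; |n| = √801.
Distance = |-90| / √801 = 90/√801 ≈ 3.180.

3.180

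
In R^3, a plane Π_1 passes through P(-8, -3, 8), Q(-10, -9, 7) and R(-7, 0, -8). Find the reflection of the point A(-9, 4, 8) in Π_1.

PQ = (-2, -6, -1), PR = (1, 3, -16); a normal to Π_1 is PQ × PR = (99, -33, 0).
Using P: Π_1 has equation 99x - 33y = -693.
λ = (n·A − d)/|n|² = (-1023 − (-693))/10890 = -1/33.
Reflection = A − 2λn = (-9, 4, 8) − (-2/33)·(99, -33, 0) = (-3, 2, 8).

(-3, 2, 8)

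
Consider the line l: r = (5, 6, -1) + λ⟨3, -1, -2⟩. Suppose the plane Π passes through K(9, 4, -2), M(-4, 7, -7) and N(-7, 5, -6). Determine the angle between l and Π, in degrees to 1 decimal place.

44.5

KM = (-13, 3, -5), KN = (-16, 1, -4); a normal to Π is KM × KN = (-7, 28, 35).
Using K: Π has equation -7x + 28y + 35z = -21.
sin θ = |n·v| / (|n||v|) = |-119| / (√2058 · √14) = 0.70107.
θ ≈ 44.5°.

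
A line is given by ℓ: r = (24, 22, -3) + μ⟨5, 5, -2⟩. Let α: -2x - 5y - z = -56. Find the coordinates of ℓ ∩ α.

Substitute r = (24, 22, -3) + t(5, 5, -2) into the plane: -155 + (-33)t = -56, so t = -3.
Intersection: (24, 22, -3) + (-3)·(5, 5, -2) = (9, 7, 3).

(9, 7, 3)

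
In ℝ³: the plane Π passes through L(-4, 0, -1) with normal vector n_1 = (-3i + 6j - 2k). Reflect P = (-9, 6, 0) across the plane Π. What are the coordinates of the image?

(-3, -6, 4)

Π: n_1·r = n_1·L gives -3x + 6y - 2z = 14.
λ = (n·P − d)/|n|² = (63 − 14)/49 = 1.
Reflection = P − 2λn = (-9, 6, 0) − 2·(-3, 6, -2) = (-3, -6, 4).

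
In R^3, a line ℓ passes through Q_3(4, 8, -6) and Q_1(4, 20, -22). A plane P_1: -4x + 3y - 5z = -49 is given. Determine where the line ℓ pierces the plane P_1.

(4, -1, 6)

A direction vector for ℓ is Q_1 − Q_3 = (0, 12, -16).
Substitute r = (4, 8, -6) + t(0, 12, -16) into the plane: 38 + 116t = -49, so t = -3/4.
Intersection: (4, 8, -6) + (-3/4)·(0, 12, -16) = (4, -1, 6).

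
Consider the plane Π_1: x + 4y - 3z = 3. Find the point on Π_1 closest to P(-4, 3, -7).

(-5, -1, -4)

Foot = P − λn with λ = (n·P − d)/|n|² = (29 − 3)/26 = 1.
Foot = (-4, 3, -7) − 1·(1, 4, -3) = (-5, -1, -4).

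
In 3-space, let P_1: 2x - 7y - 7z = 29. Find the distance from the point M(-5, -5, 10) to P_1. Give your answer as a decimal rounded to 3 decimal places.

7.327

n·M − d = (2)·(-5) + (-7)·(-5) + (-7)·(10) − 29 = -74; |n| = √102.
Distance = |-74| / √102 = 74/√102 ≈ 7.327.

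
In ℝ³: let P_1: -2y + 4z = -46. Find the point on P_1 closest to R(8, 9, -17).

Foot = R − λn with λ = (n·R − d)/|n|² = (-86 − (-46))/20 = -2.
Foot = (8, 9, -17) − (-2)·(0, -2, 4) = (8, 5, -9).

(8, 5, -9)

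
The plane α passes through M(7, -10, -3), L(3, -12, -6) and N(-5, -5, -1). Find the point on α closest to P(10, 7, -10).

ML = (-4, -2, -3), MN = (-12, 5, 2); a normal to α is ML × MN = (11, 44, -44).
Using M: α has equation 11x + 44y - 44z = -231.
Foot = P − λn with λ = (n·P − d)/|n|² = (858 − (-231))/3993 = 3/11.
Foot = (10, 7, -10) − (3/11)·(11, 44, -44) = (7, -5, 2).

(7, -5, 2)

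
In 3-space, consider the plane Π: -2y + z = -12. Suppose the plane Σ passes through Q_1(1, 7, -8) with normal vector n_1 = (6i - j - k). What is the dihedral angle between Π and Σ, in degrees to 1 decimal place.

Σ: n_1·r = n_1·Q_1 gives 6x - y - z = 7.
cos θ = |n₁·n₂| / (|n₁||n₂|) = |1| / (√5 · √38).
θ = arccos(0.07255) ≈ 85.8°.

85.8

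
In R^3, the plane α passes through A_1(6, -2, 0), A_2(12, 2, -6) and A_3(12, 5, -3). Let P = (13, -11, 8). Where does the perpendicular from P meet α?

(3, -5, 2)

A_1A_2 = (6, 4, -6), A_1A_3 = (6, 7, -3); a normal to α is A_1A_2 × A_1A_3 = (30, -18, 18).
Using A_1: α has equation 30x - 18y + 18z = 216.
Foot = P − λn with λ = (n·P − d)/|n|² = (732 − 216)/1548 = 1/3.
Foot = (13, -11, 8) − (1/3)·(30, -18, 18) = (3, -5, 2).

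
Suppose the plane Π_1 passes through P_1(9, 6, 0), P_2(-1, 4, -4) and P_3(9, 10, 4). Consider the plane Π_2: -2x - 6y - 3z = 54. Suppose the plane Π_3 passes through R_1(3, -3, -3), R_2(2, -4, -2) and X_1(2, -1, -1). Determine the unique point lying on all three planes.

(9, -6, -12)

P_1P_2 = (-10, -2, -4), P_1P_3 = (0, 4, 4); a normal to Π_1 is P_1P_2 × P_1P_3 = (8, 40, -40).
Using P_1: Π_1 has equation 8x + 40y - 40z = 312.
R_1R_2 = (-1, -1, 1), R_1X_1 = (-1, 2, 2); a normal to Π_3 is R_1R_2 × R_1X_1 = (-4, 1, -3).
Using R_1: Π_3 has equation -4x + y - 3z = -6.
Solving the 3×3 linear system 8x + 40y - 40z = 312, -2x - 6y - 3z = 54, -4x + y - 3z = -6 (e.g. by elimination or Cramer's rule, determinant = 1448) gives (9, -6, -12).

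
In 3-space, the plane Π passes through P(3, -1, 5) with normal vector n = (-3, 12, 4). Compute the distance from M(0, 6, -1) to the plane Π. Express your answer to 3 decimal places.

Π: n·r = n·P gives -3x + 12y + 4z = -1.
n·M − d = (-3)·(0) + (12)·(6) + (4)·(-1) − (-1) = 69; |n| = √169.
Distance = |69| / √169 = 69/√169 ≈ 5.308.

5.308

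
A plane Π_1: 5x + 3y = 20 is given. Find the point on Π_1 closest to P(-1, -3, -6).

(4, 0, -6)

Foot = P − λn with λ = (n·P − d)/|n|² = (-14 − 20)/34 = -1.
Foot = (-1, -3, -6) − (-1)·(5, 3, 0) = (4, 0, -6).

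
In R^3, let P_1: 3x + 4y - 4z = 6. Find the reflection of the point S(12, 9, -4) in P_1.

λ = (n·S − d)/|n|² = (88 − 6)/41 = 2.
Reflection = S − 2λn = (12, 9, -4) − 4·(3, 4, -4) = (0, -7, 12).

(0, -7, 12)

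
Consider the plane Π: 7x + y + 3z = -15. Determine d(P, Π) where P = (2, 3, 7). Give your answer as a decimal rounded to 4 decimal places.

n·P − d = (7)·(2) + (1)·(3) + (3)·(7) − (-15) = 53; |n| = √59.
Distance = |53| / √59 = 53/√59 ≈ 6.9000.

6.9000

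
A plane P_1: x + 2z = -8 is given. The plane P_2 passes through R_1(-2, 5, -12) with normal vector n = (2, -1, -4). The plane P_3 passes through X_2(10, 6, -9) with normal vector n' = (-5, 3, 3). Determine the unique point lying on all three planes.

(4, -7, -6)

P_2: n·r = n·R_1 gives 2x - y - 4z = 39.
P_3: n'·r = n'·X_2 gives -5x + 3y + 3z = -59.
Solving the 3×3 linear system x + 2z = -8, 2x - y - 4z = 39, -5x + 3y + 3z = -59 (e.g. by elimination or Cramer's rule, determinant = 11) gives (4, -7, -6).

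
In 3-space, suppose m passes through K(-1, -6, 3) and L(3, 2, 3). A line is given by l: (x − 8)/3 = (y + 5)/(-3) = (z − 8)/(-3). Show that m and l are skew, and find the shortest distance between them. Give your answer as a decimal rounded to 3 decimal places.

A direction vector for m is L − K = (4, 8, 0).
l has direction (3, -3, -3) through (8, -5, 8).
Common perpendicular direction n = (4, 8, 0) × (3, -3, -3) = (-24, 12, -36).
With w = (8, -5, 8) − (-1, -6, 3) = (9, 1, 5), w · n = -384.
Since n ≠ 0 the lines are not parallel, and w · n = -384 ≠ 0 so they do not intersect; hence they are skew.
Distance = |w · n| / |n| = |-384| / √2016 ≈ 8.552.

8.552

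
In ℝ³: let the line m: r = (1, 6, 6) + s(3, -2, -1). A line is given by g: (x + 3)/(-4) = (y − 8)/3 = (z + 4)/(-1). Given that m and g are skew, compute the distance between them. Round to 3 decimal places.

g has direction (-4, 3, -1) through (-3, 8, -4).
Common perpendicular direction n = (3, -2, -1) × (-4, 3, -1) = (5, 7, 1).
With w = (-3, 8, -4) − (1, 6, 6) = (-4, 2, -10), w · n = -16.
Distance = |w · n| / |n| = |-16| / √75 ≈ 1.848.

1.848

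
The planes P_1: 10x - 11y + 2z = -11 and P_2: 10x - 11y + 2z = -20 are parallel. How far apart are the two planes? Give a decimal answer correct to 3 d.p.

Same normal n = (10, -11, 2) with |n| = √225; distance = |-11 − (-20)| / |n| = 9/√225 ≈ 0.600.

0.600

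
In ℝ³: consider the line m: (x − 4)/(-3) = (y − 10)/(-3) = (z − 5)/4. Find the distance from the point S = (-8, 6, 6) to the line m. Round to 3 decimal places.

9.026

m has direction (-3, -3, 4) through (4, 10, 5).
Taking (4, 10, 5) on m with direction v = (-3, -3, 4): w = S − (4, 10, 5) = (-12, -4, 1), and w × v = (-13, 45, 24).
Distance = |w × v| / |v| = √2770 / √34 ≈ 9.026.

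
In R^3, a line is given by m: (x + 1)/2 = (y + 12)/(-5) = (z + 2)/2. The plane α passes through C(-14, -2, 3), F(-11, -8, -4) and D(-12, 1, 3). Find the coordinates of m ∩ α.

m has direction (2, -5, 2) through (-1, -12, -2).
CF = (3, -6, -7), CD = (2, 3, 0); a normal to α is CF × CD = (21, -14, 21).
Using C: α has equation 21x - 14y + 21z = -203.
Substitute r = (-1, -12, -2) + t(2, -5, 2) into the plane: 105 + 154t = -203, so t = -2.
Intersection: (-1, -12, -2) + (-2)·(2, -5, 2) = (-5, -2, -6).

(-5, -2, -6)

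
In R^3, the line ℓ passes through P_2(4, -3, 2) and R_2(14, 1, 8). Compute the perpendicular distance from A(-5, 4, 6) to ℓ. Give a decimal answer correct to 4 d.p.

11.6833

A direction vector for ℓ is R_2 − P_2 = (10, 4, 6).
Taking (4, -3, 2) on ℓ with direction v = (10, 4, 6): w = A − (4, -3, 2) = (-9, 7, 4), and w × v = (26, 94, -106).
Distance = |w × v| / |v| = √20748 / √152 ≈ 11.6833.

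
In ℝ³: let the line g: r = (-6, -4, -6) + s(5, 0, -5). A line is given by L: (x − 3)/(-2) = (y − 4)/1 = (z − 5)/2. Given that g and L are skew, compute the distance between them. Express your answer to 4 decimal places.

L has direction (-2, 1, 2) through (3, 4, 5).
Common perpendicular direction n = (5, 0, -5) × (-2, 1, 2) = (5, 0, 5).
With w = (3, 4, 5) − (-6, -4, -6) = (9, 8, 11), w · n = 100.
Distance = |w · n| / |n| = |100| / √50 ≈ 14.1421.

14.1421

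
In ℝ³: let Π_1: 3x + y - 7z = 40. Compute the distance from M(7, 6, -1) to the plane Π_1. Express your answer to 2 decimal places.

n·M − d = (3)·(7) + (1)·(6) + (-7)·(-1) − 40 = -6; |n| = √59.
Distance = |-6| / √59 = 6/√59 ≈ 0.78.

0.78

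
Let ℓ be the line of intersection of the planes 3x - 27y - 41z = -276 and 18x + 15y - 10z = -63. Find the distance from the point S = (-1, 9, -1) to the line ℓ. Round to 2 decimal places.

Direction of ℓ: (3, -27, -41) × (18, 15, -10) = (885, -708, 531).
A point on ℓ: solving the two plane equations with x = 9 gives (9, -7, 12).
Taking (9, -7, 12) on ℓ with direction v = (885, -708, 531): w = S − (9, -7, 12) = (-10, 16, -13), and w × v = (-708, -6195, -7080).
Distance = |w × v| / |v| = √89005689 / √1566450 ≈ 7.54.

7.54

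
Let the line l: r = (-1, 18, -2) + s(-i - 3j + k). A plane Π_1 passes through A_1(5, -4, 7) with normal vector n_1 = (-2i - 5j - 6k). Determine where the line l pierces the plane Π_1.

Π_1: n_1·r = n_1·A_1 gives -2x - 5y - 6z = -32.
Substitute r = (-1, 18, -2) + t(-1, -3, 1) into the plane: -76 + 11t = -32, so t = 4.
Intersection: (-1, 18, -2) + 4·(-1, -3, 1) = (-5, 6, 2).

(-5, 6, 2)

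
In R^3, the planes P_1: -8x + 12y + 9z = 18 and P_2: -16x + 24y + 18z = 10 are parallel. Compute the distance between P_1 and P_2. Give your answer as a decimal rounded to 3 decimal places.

Rescale P_2 by 1/2: -8x + 12y + 9z = 5. Then distance = |18 − 5| / √289 ≈ 0.765.

0.765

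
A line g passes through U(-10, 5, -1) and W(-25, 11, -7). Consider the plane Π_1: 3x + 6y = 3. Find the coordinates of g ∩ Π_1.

A direction vector for g is W − U = (-15, 6, -6).
Substitute r = (-10, 5, -1) + t(-15, 6, -6) into the plane: 0 + (-9)t = 3, so t = -1/3.
Intersection: (-10, 5, -1) + (-1/3)·(-15, 6, -6) = (-5, 3, 1).

(-5, 3, 1)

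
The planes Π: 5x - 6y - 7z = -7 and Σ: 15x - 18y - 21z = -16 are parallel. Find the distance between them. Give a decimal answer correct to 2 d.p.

Rescale Σ by 1/3: 5x - 6y - 7z = -16/3. Then distance = |-7 − (-16/3)| / √110 ≈ 0.16.

0.16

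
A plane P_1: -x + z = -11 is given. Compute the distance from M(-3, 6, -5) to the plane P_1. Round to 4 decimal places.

n·M − d = (-1)·(-3) + (0)·(6) + (1)·(-5) − (-11) = 9; |n| = √2.
Distance = |9| / √2 = 9/√2 ≈ 6.3640.

6.3640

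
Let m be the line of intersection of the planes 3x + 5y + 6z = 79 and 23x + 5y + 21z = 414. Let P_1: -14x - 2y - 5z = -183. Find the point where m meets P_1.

(10, -1, 9)

Direction of m: (3, 5, 6) × (23, 5, 21) = (75, 75, -100).
A point on m: solving the two plane equations with x = 19 gives (19, 8, -3).
Substitute r = (19, 8, -3) + t(75, 75, -100) into the plane: -267 + (-700)t = -183, so t = -3/25.
Intersection: (19, 8, -3) + (-3/25)·(75, 75, -100) = (10, -1, 9).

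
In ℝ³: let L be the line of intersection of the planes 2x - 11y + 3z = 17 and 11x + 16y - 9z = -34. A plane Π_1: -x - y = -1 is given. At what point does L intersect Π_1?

Direction of L: (2, -11, 3) × (11, 16, -9) = (51, 51, 153).
A point on L: solving the two plane equations with x = -1 gives (-1, -2, -1).
Substitute r = (-1, -2, -1) + t(51, 51, 153) into the plane: 3 + (-102)t = -1, so t = 2/51.
Intersection: (-1, -2, -1) + (2/51)·(51, 51, 153) = (1, 0, 5).

(1, 0, 5)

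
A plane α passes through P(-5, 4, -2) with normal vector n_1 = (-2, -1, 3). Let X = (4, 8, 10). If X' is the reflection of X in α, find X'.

α: n_1·r = n_1·P gives -2x - y + 3z = 0.
λ = (n·X − d)/|n|² = (14 − 0)/14 = 1.
Reflection = X − 2λn = (4, 8, 10) − 2·(-2, -1, 3) = (8, 10, 4).

(8, 10, 4)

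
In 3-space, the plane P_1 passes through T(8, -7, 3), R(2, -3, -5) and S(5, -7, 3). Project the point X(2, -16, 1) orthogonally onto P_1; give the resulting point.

(2, -8, 5)

TR = (-6, 4, -8), TS = (-3, 0, 0); a normal to P_1 is TR × TS = (0, 24, 12).
Using T: P_1 has equation 24y + 12z = -132.
Foot = X − λn with λ = (n·X − d)/|n|² = (-372 − (-132))/720 = -1/3.
Foot = (2, -16, 1) − (-1/3)·(0, 24, 12) = (2, -8, 5).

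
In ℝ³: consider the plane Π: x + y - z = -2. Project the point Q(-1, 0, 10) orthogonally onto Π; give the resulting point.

Foot = Q − λn with λ = (n·Q − d)/|n|² = (-11 − (-2))/3 = -3.
Foot = (-1, 0, 10) − (-3)·(1, 1, -1) = (2, 3, 7).

(2, 3, 7)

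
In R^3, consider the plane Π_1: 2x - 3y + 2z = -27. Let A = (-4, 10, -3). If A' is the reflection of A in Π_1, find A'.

(0, 4, 1)

λ = (n·A − d)/|n|² = (-44 − (-27))/17 = -1.
Reflection = A − 2λn = (-4, 10, -3) − (-2)·(2, -3, 2) = (0, 4, 1).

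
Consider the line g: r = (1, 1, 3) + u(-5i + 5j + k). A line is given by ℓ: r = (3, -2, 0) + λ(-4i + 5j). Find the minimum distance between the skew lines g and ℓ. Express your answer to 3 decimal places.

2.093

Common perpendicular direction n = (-5, 5, 1) × (-4, 5, 0) = (-5, -4, -5).
With w = (3, -2, 0) − (1, 1, 3) = (2, -3, -3), w · n = 17.
Distance = |w · n| / |n| = |17| / √66 ≈ 2.093.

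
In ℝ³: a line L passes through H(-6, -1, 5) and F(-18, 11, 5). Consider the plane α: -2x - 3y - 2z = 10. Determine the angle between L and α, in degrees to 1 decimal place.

9.9

A direction vector for L is F − H = (-12, 12, 0).
sin θ = |n·v| / (|n||v|) = |-12| / (√17 · √288) = 0.17150.
θ ≈ 9.9°.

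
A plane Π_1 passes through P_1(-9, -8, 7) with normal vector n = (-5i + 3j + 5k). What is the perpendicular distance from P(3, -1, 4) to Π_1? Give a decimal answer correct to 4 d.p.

7.0302

Π_1: n·r = n·P_1 gives -5x + 3y + 5z = 56.
n·P − d = (-5)·(3) + (3)·(-1) + (5)·(4) − 56 = -54; |n| = √59.
Distance = |-54| / √59 = 54/√59 ≈ 7.0302.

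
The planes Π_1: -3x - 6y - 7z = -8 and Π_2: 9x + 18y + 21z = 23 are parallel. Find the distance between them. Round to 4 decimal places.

Rescale Π_2 by 1/(-3): -3x - 6y - 7z = -23/3. Then distance = |-8 − (-23/3)| / √94 ≈ 0.0344.

0.0344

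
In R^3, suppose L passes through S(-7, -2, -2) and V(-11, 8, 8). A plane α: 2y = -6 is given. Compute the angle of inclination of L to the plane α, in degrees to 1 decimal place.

A direction vector for L is V − S = (-4, 10, 10).
sin θ = |n·v| / (|n||v|) = |20| / (√4 · √216) = 0.68041.
θ ≈ 42.9°.

42.9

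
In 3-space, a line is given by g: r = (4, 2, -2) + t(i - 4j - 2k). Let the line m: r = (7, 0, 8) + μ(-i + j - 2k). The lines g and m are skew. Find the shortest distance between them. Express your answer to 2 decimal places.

0.72

Common perpendicular direction n = (1, -4, -2) × (-1, 1, -2) = (10, 4, -3).
With w = (7, 0, 8) − (4, 2, -2) = (3, -2, 10), w · n = -8.
Distance = |w · n| / |n| = |-8| / √125 ≈ 0.72.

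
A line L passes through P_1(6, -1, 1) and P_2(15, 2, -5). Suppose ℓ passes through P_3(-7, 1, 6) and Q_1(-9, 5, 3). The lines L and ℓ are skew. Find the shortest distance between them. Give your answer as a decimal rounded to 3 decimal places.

A direction vector for L is P_2 − P_1 = (9, 3, -6).
A direction vector for ℓ is Q_1 − P_3 = (-2, 4, -3).
Common perpendicular direction n = (9, 3, -6) × (-2, 4, -3) = (15, 39, 42).
With w = (-7, 1, 6) − (6, -1, 1) = (-13, 2, 5), w · n = 93.
Distance = |w · n| / |n| = |93| / √3510 ≈ 1.570.

1.570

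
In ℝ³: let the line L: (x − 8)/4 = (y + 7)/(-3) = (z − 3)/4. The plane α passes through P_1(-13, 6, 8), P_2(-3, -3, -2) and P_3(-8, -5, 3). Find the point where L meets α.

(0, -1, -5)

L has direction (4, -3, 4) through (8, -7, 3).
P_1P_2 = (10, -9, -10), P_1P_3 = (5, -11, -5); a normal to α is P_1P_2 × P_1P_3 = (-65, 0, -65).
Using P_1: α has equation -65x - 65z = 325.
Substitute r = (8, -7, 3) + t(4, -3, 4) into the plane: -715 + (-520)t = 325, so t = -2.
Intersection: (8, -7, 3) + (-2)·(4, -3, 4) = (0, -1, -5).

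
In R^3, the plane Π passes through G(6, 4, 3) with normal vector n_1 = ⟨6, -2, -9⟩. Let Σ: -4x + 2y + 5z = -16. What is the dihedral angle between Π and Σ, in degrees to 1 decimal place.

Π: n_1·r = n_1·G gives 6x - 2y - 9z = 1.
cos θ = |n₁·n₂| / (|n₁||n₂|) = |-73| / (√121 · √45).
θ = arccos(0.98929) ≈ 8.4°.

8.4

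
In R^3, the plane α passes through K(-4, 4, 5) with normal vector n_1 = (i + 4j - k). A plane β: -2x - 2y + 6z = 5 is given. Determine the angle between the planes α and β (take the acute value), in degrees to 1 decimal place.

α: n_1·r = n_1·K gives x + 4y - z = 7.
cos θ = |n₁·n₂| / (|n₁||n₂|) = |-16| / (√18 · √44).
θ = arccos(0.56854) ≈ 55.4°.

55.4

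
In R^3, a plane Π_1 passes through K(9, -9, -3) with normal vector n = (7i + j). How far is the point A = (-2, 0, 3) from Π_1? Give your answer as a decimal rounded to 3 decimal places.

9.617

Π_1: n·r = n·K gives 7x + y = 54.
n·A − d = (7)·(-2) + (1)·(0) + (0)·(3) − 54 = -68; |n| = √50.
Distance = |-68| / √50 = 68/√50 ≈ 9.617.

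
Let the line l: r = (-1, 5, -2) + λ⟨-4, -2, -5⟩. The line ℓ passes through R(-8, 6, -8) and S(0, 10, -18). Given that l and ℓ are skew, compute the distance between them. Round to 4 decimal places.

4.0249

A direction vector for ℓ is S − R = (8, 4, -10).
Common perpendicular direction n = (-4, -2, -5) × (8, 4, -10) = (40, -80, 0).
With w = (-8, 6, -8) − (-1, 5, -2) = (-7, 1, -6), w · n = -360.
Distance = |w · n| / |n| = |-360| / √8000 ≈ 4.0249.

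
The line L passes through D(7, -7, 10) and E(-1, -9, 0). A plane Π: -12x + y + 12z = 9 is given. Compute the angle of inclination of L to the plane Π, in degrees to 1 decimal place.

6.8

A direction vector for L is E − D = (-8, -2, -10).
sin θ = |n·v| / (|n||v|) = |-26| / (√289 · √168) = 0.11800.
θ ≈ 6.8°.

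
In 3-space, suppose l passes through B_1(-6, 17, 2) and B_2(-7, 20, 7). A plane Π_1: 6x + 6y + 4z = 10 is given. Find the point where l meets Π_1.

A direction vector for l is B_2 − B_1 = (-1, 3, 5).
Substitute r = (-6, 17, 2) + t(-1, 3, 5) into the plane: 74 + 32t = 10, so t = -2.
Intersection: (-6, 17, 2) + (-2)·(-1, 3, 5) = (-4, 11, -8).

(-4, 11, -8)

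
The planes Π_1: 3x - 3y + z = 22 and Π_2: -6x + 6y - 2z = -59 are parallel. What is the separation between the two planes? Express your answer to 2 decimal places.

Rescale Π_2 by 1/(-2): 3x - 3y + z = 59/2. Then distance = |22 − (59/2)| / √19 ≈ 1.72.

1.72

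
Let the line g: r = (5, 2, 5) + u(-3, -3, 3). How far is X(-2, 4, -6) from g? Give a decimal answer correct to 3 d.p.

12.728

Taking (5, 2, 5) on g with direction v = (-3, -3, 3): w = X − (5, 2, 5) = (-7, 2, -11), and w × v = (-27, 54, 27).
Distance = |w × v| / |v| = √4374 / √27 ≈ 12.728.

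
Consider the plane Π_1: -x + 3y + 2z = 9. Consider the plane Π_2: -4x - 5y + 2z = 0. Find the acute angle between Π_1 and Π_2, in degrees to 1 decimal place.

cos θ = |n₁·n₂| / (|n₁||n₂|) = |-7| / (√14 · √45).
θ = arccos(0.27889) ≈ 73.8°.

73.8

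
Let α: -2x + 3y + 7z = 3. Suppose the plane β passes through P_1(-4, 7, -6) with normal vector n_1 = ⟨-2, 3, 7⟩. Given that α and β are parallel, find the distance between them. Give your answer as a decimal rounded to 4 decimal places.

β: n_1·r = n_1·P_1 gives -2x + 3y + 7z = -13.
Same normal n = (-2, 3, 7) with |n| = √62; distance = |3 − (-13)| / |n| = 16/√62 ≈ 2.0320.

2.0320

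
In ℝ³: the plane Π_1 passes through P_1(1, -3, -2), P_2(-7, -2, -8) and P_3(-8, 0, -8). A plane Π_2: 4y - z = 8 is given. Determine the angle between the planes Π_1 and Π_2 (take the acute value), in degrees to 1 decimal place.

62.0

P_1P_2 = (-8, 1, -6), P_1P_3 = (-9, 3, -6); a normal to Π_1 is P_1P_2 × P_1P_3 = (12, 6, -15).
Using P_1: Π_1 has equation 12x + 6y - 15z = 24.
cos θ = |n₁·n₂| / (|n₁||n₂|) = |39| / (√405 · √17).
θ = arccos(0.47002) ≈ 62.0°.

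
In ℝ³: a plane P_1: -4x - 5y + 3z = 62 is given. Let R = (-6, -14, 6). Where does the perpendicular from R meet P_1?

Foot = R − λn with λ = (n·R − d)/|n|² = (112 − 62)/50 = 1.
Foot = (-6, -14, 6) − 1·(-4, -5, 3) = (-2, -9, 3).

(-2, -9, 3)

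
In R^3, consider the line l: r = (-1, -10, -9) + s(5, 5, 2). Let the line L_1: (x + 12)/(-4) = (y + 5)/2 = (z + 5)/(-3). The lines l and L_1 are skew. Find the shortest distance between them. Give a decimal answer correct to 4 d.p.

L_1 has direction (-4, 2, -3) through (-12, -5, -5).
Common perpendicular direction n = (5, 5, 2) × (-4, 2, -3) = (-19, 7, 30).
With w = (-12, -5, -5) − (-1, -10, -9) = (-11, 5, 4), w · n = 364.
Distance = |w · n| / |n| = |364| / √1310 ≈ 10.0569.

10.0569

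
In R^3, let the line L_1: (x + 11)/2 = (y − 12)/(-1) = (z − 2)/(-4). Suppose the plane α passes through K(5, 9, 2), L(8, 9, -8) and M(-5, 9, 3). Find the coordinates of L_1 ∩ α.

(-5, 9, -10)

L_1 has direction (2, -1, -4) through (-11, 12, 2).
KL = (3, 0, -10), KM = (-10, 0, 1); a normal to α is KL × KM = (0, 97, 0).
Using K: α has equation 97y = 873.
Substitute r = (-11, 12, 2) + t(2, -1, -4) into the plane: 1164 + (-97)t = 873, so t = 3.
Intersection: (-11, 12, 2) + 3·(2, -1, -4) = (-5, 9, -10).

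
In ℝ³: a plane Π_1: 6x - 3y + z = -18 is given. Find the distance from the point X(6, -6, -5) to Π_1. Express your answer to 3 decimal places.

9.879

n·X − d = (6)·(6) + (-3)·(-6) + (1)·(-5) − (-18) = 67; |n| = √46.
Distance = |67| / √46 = 67/√46 ≈ 9.879.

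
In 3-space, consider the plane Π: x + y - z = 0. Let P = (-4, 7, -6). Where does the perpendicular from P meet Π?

(-7, 4, -3)

Foot = P − λn with λ = (n·P − d)/|n|² = (9 − 0)/3 = 3.
Foot = (-4, 7, -6) − 3·(1, 1, -1) = (-7, 4, -3).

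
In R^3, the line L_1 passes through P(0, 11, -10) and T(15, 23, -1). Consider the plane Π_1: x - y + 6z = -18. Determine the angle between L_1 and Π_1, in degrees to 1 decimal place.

25.8

A direction vector for L_1 is T − P = (15, 12, 9).
sin θ = |n·v| / (|n||v|) = |57| / (√38 · √450) = 0.43589.
θ ≈ 25.8°.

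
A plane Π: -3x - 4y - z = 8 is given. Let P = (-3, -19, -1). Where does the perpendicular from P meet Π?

(6, -7, 2)

Foot = P − λn with λ = (n·P − d)/|n|² = (86 − 8)/26 = 3.
Foot = (-3, -19, -1) − 3·(-3, -4, -1) = (6, -7, 2).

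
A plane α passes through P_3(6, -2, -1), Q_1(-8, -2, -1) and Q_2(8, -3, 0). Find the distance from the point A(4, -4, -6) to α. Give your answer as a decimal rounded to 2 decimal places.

P_3Q_1 = (-14, 0, 0), P_3Q_2 = (2, -1, 1); a normal to α is P_3Q_1 × P_3Q_2 = (0, 14, 14).
Using P_3: α has equation 14y + 14z = -42.
n·A − d = (0)·(4) + (14)·(-4) + (14)·(-6) − (-42) = -98; |n| = √392.
Distance = |-98| / √392 = 98/√392 ≈ 4.95.

4.95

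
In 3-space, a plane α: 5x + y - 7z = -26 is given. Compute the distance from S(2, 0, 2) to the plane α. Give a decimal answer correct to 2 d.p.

n·S − d = (5)·(2) + (1)·(0) + (-7)·(2) − (-26) = 22; |n| = √75.
Distance = |22| / √75 = 22/√75 ≈ 2.54.

2.54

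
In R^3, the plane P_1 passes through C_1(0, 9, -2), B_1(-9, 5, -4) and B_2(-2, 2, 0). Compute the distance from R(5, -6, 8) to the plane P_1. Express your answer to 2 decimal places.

C_1B_1 = (-9, -4, -2), C_1B_2 = (-2, -7, 2); a normal to P_1 is C_1B_1 × C_1B_2 = (-22, 22, 55).
Using C_1: P_1 has equation -22x + 22y + 55z = 88.
n·R − d = (-22)·(5) + (22)·(-6) + (55)·(8) − 88 = 110; |n| = √3993.
Distance = |110| / √3993 = 110/√3993 ≈ 1.74.

1.74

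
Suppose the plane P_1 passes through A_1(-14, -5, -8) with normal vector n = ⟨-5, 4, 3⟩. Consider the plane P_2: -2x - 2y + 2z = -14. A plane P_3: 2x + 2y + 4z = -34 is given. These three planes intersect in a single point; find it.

P_1: n·r = n·A_1 gives -5x + 4y + 3z = 26.
Solving the 3×3 linear system -5x + 4y + 3z = 26, -2x - 2y + 2z = -14, 2x + 2y + 4z = -34 (e.g. by elimination or Cramer's rule, determinant = 108) gives (-6, 5, -8).

(-6, 5, -8)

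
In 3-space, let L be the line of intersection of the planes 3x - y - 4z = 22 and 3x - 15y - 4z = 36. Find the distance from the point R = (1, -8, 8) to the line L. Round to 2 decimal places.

Direction of L: (3, -1, -4) × (3, -15, -4) = (-56, 0, -42).
A point on L: solving the two plane equations with x = 3 gives (3, -1, -3).
Taking (3, -1, -3) on L with direction v = (-56, 0, -42): w = R − (3, -1, -3) = (-2, -7, 11), and w × v = (294, -700, -392).
Distance = |w × v| / |v| = √730100 / √4900 ≈ 12.21.

12.21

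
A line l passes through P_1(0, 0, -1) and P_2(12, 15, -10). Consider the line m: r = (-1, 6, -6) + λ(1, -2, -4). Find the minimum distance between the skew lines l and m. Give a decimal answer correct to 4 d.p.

A direction vector for l is P_2 − P_1 = (12, 15, -9).
Common perpendicular direction n = (12, 15, -9) × (1, -2, -4) = (-78, 39, -39).
With w = (-1, 6, -6) − (0, 0, -1) = (-1, 6, -5), w · n = 507.
Distance = |w · n| / |n| = |507| / √9126 ≈ 5.3072.

5.3072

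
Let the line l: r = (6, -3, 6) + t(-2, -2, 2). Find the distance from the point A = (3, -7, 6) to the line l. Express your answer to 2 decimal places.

Taking (6, -3, 6) on l with direction v = (-2, -2, 2): w = A − (6, -3, 6) = (-3, -4, 0), and w × v = (-8, 6, -2).
Distance = |w × v| / |v| = √104 / √12 ≈ 2.94.

2.94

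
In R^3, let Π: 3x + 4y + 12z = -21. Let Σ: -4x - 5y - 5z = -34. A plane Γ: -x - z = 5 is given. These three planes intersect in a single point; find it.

Solving the 3×3 linear system 3x + 4y + 12z = -21, -4x - 5y - 5z = -34, -x - z = 5 (e.g. by elimination or Cramer's rule, determinant = -41) gives (1, 12, -6).

(1, 12, -6)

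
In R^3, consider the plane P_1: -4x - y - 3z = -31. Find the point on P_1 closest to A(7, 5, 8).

Foot = A − λn with λ = (n·A − d)/|n|² = (-57 − (-31))/26 = -1.
Foot = (7, 5, 8) − (-1)·(-4, -1, -3) = (3, 4, 5).

(3, 4, 5)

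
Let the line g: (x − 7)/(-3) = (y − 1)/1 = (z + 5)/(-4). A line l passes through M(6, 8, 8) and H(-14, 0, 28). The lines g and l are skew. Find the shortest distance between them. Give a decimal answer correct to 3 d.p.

g has direction (-3, 1, -4) through (7, 1, -5).
A direction vector for l is H − M = (-20, -8, 20).
Common perpendicular direction n = (-3, 1, -4) × (-20, -8, 20) = (-12, 140, 44).
With w = (6, 8, 8) − (7, 1, -5) = (-1, 7, 13), w · n = 1564.
Distance = |w · n| / |n| = |1564| / √21680 ≈ 10.622.

10.622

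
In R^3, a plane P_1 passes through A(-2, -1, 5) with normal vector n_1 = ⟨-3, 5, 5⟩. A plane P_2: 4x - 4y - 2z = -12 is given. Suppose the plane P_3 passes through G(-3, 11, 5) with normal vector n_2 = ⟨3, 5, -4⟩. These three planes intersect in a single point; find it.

(3, 5, 2)

P_1: n_1·r = n_1·A gives -3x + 5y + 5z = 26.
P_3: n_2·r = n_2·G gives 3x + 5y - 4z = 26.
Solving the 3×3 linear system -3x + 5y + 5z = 26, 4x - 4y - 2z = -12, 3x + 5y - 4z = 26 (e.g. by elimination or Cramer's rule, determinant = 132) gives (3, 5, 2).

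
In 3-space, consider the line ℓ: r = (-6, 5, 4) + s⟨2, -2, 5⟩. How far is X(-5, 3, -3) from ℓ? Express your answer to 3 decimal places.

Taking (-6, 5, 4) on ℓ with direction v = (2, -2, 5): w = X − (-6, 5, 4) = (1, -2, -7), and w × v = (-24, -19, 2).
Distance = |w × v| / |v| = √941 / √33 ≈ 5.340.

5.340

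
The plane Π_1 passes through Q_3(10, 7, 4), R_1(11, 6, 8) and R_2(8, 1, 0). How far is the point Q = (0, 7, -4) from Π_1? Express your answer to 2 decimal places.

7.35

Q_3R_1 = (1, -1, 4), Q_3R_2 = (-2, -6, -4); a normal to Π_1 is Q_3R_1 × Q_3R_2 = (28, -4, -8).
Using Q_3: Π_1 has equation 28x - 4y - 8z = 220.
n·Q − d = (28)·(0) + (-4)·(7) + (-8)·(-4) − 220 = -216; |n| = √864.
Distance = |-216| / √864 = 216/√864 ≈ 7.35.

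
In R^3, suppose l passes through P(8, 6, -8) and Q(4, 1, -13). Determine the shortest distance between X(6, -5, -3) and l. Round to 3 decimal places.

A direction vector for l is Q − P = (-4, -5, -5).
Taking (8, 6, -8) on l with direction v = (-4, -5, -5): w = X − (8, 6, -8) = (-2, -11, 5), and w × v = (80, -30, -34).
Distance = |w × v| / |v| = √8456 / √66 ≈ 11.319.

11.319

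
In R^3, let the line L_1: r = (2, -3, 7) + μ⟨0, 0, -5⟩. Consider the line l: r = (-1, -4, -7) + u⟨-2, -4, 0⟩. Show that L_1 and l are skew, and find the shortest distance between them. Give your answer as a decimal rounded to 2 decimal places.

Common perpendicular direction n = (0, 0, -5) × (-2, -4, 0) = (-20, 10, 0).
With w = (-1, -4, -7) − (2, -3, 7) = (-3, -1, -14), w · n = 50.
Since n ≠ 0 the lines are not parallel, and w · n = 50 ≠ 0 so they do not intersect; hence they are skew.
Distance = |w · n| / |n| = |50| / √500 ≈ 2.24.

2.24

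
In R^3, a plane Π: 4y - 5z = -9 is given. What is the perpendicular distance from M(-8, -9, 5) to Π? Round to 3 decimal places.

n·M − d = (0)·(-8) + (4)·(-9) + (-5)·(5) − (-9) = -52; |n| = √41.
Distance = |-52| / √41 = 52/√41 ≈ 8.121.

8.121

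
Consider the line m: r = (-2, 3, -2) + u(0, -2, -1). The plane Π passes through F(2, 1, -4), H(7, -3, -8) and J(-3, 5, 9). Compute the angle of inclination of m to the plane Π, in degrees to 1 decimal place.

44.3

FH = (5, -4, -4), FJ = (-5, 4, 13); a normal to Π is FH × FJ = (-36, -45, 0).
Using F: Π has equation -36x - 45y = -117.
sin θ = |n·v| / (|n||v|) = |90| / (√3321 · √5) = 0.69843.
θ ≈ 44.3°.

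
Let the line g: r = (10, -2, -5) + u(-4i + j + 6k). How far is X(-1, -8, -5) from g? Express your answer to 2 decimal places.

11.39

Taking (10, -2, -5) on g with direction v = (-4, 1, 6): w = X − (10, -2, -5) = (-11, -6, 0), and w × v = (-36, 66, -35).
Distance = |w × v| / |v| = √6877 / √53 ≈ 11.39.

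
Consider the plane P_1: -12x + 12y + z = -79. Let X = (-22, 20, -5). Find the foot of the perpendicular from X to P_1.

(2, -4, -7)

Foot = X − λn with λ = (n·X − d)/|n|² = (499 − (-79))/289 = 2.
Foot = (-22, 20, -5) − 2·(-12, 12, 1) = (2, -4, -7).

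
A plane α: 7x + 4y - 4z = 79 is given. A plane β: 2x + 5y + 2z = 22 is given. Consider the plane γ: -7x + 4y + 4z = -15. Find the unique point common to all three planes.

Solving the 3×3 linear system 7x + 4y - 4z = 79, 2x + 5y + 2z = 22, -7x + 4y + 4z = -15 (e.g. by elimination or Cramer's rule, determinant = -176) gives (1, 8, -10).

(1, 8, -10)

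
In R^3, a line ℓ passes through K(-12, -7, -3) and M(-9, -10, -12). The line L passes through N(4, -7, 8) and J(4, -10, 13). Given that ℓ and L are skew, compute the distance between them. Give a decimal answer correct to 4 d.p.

A direction vector for ℓ is M − K = (3, -3, -9).
A direction vector for L is J − N = (0, -3, 5).
Common perpendicular direction n = (3, -3, -9) × (0, -3, 5) = (-42, -15, -9).
With w = (4, -7, 8) − (-12, -7, -3) = (16, 0, 11), w · n = -771.
Distance = |w · n| / |n| = |-771| / √2070 ≈ 16.9461.

16.9461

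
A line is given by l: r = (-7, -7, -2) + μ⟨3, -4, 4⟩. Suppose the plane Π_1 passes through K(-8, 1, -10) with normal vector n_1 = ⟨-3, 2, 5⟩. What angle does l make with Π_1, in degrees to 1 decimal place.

4.4

Π_1: n_1·r = n_1·K gives -3x + 2y + 5z = -24.
sin θ = |n·v| / (|n||v|) = |3| / (√38 · √41) = 0.07600.
θ ≈ 4.4°.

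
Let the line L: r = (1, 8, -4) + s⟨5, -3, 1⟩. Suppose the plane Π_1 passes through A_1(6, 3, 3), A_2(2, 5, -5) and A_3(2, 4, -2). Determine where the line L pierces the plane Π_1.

(6, 5, -3)

A_1A_2 = (-4, 2, -8), A_1A_3 = (-4, 1, -5); a normal to Π_1 is A_1A_2 × A_1A_3 = (-2, 12, 4).
Using A_1: Π_1 has equation -2x + 12y + 4z = 36.
Substitute r = (1, 8, -4) + t(5, -3, 1) into the plane: 78 + (-42)t = 36, so t = 1.
Intersection: (1, 8, -4) + 1·(5, -3, 1) = (6, 5, -3).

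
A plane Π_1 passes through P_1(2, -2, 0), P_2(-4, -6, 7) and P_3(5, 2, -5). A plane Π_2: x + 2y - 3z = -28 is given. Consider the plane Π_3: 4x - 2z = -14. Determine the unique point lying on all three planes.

(-1, -6, 5)

P_1P_2 = (-6, -4, 7), P_1P_3 = (3, 4, -5); a normal to Π_1 is P_1P_2 × P_1P_3 = (-8, -9, -12).
Using P_1: Π_1 has equation -8x - 9y - 12z = 2.
Solving the 3×3 linear system -8x - 9y - 12z = 2, x + 2y - 3z = -28, 4x - 2z = -14 (e.g. by elimination or Cramer's rule, determinant = 218) gives (-1, -6, 5).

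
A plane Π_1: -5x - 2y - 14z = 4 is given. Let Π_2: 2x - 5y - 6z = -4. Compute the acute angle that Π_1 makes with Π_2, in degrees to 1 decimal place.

46.0

cos θ = |n₁·n₂| / (|n₁||n₂|) = |84| / (√225 · √65).
θ = arccos(0.69459) ≈ 46.0°.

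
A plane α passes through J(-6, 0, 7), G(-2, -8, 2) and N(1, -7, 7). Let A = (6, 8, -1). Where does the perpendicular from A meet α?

JG = (4, -8, -5), JN = (7, -7, 0); a normal to α is JG × JN = (-35, -35, 28).
Using J: α has equation -35x - 35y + 28z = 406.
Foot = A − λn with λ = (n·A − d)/|n|² = (-518 − 406)/3234 = -2/7.
Foot = (6, 8, -1) − (-2/7)·(-35, -35, 28) = (-4, -2, 7).

(-4, -2, 7)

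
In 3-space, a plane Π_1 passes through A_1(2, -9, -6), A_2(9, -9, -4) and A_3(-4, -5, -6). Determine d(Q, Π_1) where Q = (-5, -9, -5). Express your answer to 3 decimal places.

2.667

A_1A_2 = (7, 0, 2), A_1A_3 = (-6, 4, 0); a normal to Π_1 is A_1A_2 × A_1A_3 = (-8, -12, 28).
Using A_1: Π_1 has equation -8x - 12y + 28z = -76.
n·Q − d = (-8)·(-5) + (-12)·(-9) + (28)·(-5) − (-76) = 84; |n| = √992.
Distance = |84| / √992 = 84/√992 ≈ 2.667.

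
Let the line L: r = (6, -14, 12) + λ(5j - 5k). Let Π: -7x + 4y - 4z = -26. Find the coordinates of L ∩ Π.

Substitute r = (6, -14, 12) + t(0, 5, -5) into the plane: -146 + 40t = -26, so t = 3.
Intersection: (6, -14, 12) + 3·(0, 5, -5) = (6, 1, -3).

(6, 1, -3)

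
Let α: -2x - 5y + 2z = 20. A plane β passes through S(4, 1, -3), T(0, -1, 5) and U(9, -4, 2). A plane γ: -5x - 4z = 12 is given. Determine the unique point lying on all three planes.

(-8, 2, 7)

ST = (-4, -2, 8), SU = (5, -5, 5); a normal to β is ST × SU = (30, 60, 30).
Using S: β has equation 30x + 60y + 30z = 90.
Solving the 3×3 linear system -2x - 5y + 2z = 20, 30x + 60y + 30z = 90, -5x - 4z = 12 (e.g. by elimination or Cramer's rule, determinant = 1230) gives (-8, 2, 7).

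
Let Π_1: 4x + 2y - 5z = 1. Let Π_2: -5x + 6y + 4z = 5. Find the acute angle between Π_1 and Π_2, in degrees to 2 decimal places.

cos θ = |n₁·n₂| / (|n₁||n₂|) = |-28| / (√45 · √77).
θ = arccos(0.47567) ≈ 61.60°.

61.60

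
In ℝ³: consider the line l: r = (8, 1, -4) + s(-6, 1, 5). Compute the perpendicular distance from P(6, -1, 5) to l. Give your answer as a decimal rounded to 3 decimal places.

6.341

Taking (8, 1, -4) on l with direction v = (-6, 1, 5): w = P − (8, 1, -4) = (-2, -2, 9), and w × v = (-19, -44, -14).
Distance = |w × v| / |v| = √2493 / √62 ≈ 6.341.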